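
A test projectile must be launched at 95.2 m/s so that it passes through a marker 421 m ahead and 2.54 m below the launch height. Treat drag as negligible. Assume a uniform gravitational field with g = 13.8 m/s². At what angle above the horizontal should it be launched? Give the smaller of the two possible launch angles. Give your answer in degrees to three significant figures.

19.5°

Trajectory: y = x tanθ − g x² (1 + tan²θ)/(2v₀²). With x = 421, y = −2.54, v₀ = 95.2, g = 13.8:
134.9 tan²θ − 421 tanθ + (132.4) = 0.
tanθ = [421 ± √(421² − 4 × 134.9 × (132.4))] / (2 × 134.9) = (421 ± 325.2) / 269.9, giving tanθ = 0.3548 or 2.765.
θ = 19.54° or 70.12°; the smaller is 19.54°.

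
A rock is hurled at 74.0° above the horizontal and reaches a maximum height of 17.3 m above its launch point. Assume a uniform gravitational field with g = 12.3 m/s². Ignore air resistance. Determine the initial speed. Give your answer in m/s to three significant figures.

At the peak v_y = 0, so v_y0 = √(2gH) = √(2 × 12.3 × 17.3) = 20.63 m/s.
v_y0 = v₀ sin θ ⇒ v₀ = 20.63 / sin 74.0° = 21.46 m/s.

21.5 m/s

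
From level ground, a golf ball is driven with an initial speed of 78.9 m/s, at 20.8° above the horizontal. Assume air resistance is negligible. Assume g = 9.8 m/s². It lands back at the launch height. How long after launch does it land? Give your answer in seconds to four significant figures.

5.718 s

Resolve: vₓ = 78.90 cos 20.8° = 73.76 m/s and v_y0 = 78.90 sin 20.8° = 28.02 m/s.
Time of flight on level ground: T = 2 v_y0 / g = 2 × 28.02 / 9.80 = 5.718 s.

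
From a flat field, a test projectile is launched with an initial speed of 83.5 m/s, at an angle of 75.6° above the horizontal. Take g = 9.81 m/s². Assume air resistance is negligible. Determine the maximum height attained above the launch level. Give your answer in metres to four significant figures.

333.4 m

Components: vₓ = 83.50 cos 75.6° = 20.77 m/s, v_y0 = 83.50 sin 75.6° = 80.88 m/s.
Maximum height: H = v_y0² / (2g) = 80.88² / (2 × 9.81) = 333.4 m.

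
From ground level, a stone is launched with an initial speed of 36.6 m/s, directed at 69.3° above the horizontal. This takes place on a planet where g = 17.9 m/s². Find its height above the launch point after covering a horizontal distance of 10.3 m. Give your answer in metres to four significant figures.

21.59 m

Components: vₓ = 36.60 cos 69.3° = 12.94 m/s, v_y0 = 36.60 sin 69.3° = 34.24 m/s.
x = vₓ t ⇒ t = 10.3/12.94 = 0.7962 s.
Height: y = v_y0 t − ½ g t² = 34.24 × 0.7962 − 8.950 × 0.7962² = 27.26 − 5.673 = 21.59 m.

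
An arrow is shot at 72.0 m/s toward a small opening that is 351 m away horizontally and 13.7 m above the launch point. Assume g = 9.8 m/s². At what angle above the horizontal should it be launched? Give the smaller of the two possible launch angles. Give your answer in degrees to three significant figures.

23.4°

Trajectory: y = x tanθ − g x² (1 + tan²θ)/(2v₀²). With x = 351, y = 13.7, v₀ = 72.0, g = 9.80:
116.5 tan²θ − 351 tanθ + (130.2) = 0.
tanθ = [351 ± √(351² − 4 × 116.5 × (130.2))] / (2 × 116.5) = (351 ± 250.2) / 232.9, giving tanθ = 0.4330 or 2.581.
θ = 23.41° or 68.82°; the smaller is 23.41°.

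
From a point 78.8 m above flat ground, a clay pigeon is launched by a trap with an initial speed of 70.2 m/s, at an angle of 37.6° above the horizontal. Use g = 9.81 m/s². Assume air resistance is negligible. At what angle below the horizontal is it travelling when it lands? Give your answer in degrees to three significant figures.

Horizontal component vₓ = 70.20 cos 37.6° = 55.62 m/s; vertical v_y0 = 70.20 sin 37.6° = 42.83 m/s.
The projectile lands when y = 78.8 + (42.83) t − ½·9.81·t² = 0. Positive root: t = (42.83 + √(42.83² + 2·9.81·78.8)) / 9.81 = (42.83 + 58.14) / 9.81 = 10.29 s.
At impact: v_y = v_y0 − g t = −58.14 m/s; vₓ = 55.62 m/s.
Angle below horizontal: arctan(|v_y|/vₓ) = arctan(58.14/55.62) = 46.27°.

46.3°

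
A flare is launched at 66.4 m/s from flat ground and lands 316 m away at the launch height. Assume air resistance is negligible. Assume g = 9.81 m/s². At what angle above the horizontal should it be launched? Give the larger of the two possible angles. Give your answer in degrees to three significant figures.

R = v₀² sin 2θ / g gives sin 2θ = gR/v₀² = 9.81·316/66.4² = 0.7031.
2θ = 44.68° or 180° − 44.68° = 135.3°, so θ = 22.34° or 67.66°.
The larger angle is 67.66°.

67.7°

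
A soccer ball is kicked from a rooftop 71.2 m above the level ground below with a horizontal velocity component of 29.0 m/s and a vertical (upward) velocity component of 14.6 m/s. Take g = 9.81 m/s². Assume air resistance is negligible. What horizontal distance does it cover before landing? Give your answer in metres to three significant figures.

With up positive and y = 0 at the ground: y(t) = 71.2 + (14.60) t − 4.905 t². Setting y = 0 and taking the positive root: t = [14.60 + √(14.60² + 2·9.81·71.2)] / 9.81 = (14.60 + 40.13) / 9.81 = 5.579 s.
Horizontal distance: R = vₓ t = 29.00 × 5.579 = 161.8 m.

162 m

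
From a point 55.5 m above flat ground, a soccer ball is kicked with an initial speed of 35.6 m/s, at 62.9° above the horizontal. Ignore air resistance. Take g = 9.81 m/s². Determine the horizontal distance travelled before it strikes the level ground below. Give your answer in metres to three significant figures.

Resolve: vₓ = 35.60 cos 62.9° = 16.22 m/s and v_y0 = 35.60 sin 62.9° = 31.69 m/s.
Vertical motion (up positive, ground at y = 0): 4.905 t² − (31.69) t − 55.5 = 0, so t = (31.69 + √(31.69² + 2·9.81·55.5)) / 9.81 = (31.69 + 45.75) / 9.81 = 7.894 s.
Horizontal distance: R = vₓ t = 16.22 × 7.894 = 128.0 m.

128 m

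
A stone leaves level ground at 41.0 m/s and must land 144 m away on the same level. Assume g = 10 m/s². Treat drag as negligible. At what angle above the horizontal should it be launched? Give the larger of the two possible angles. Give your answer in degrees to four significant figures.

Level-ground range R = v₀² sin(2θ)/g ⇒ sin(2θ) = gR/v₀² = 10.0 × 144 / 41.0² = 0.8566.
2θ = 58.94° or 180° − 58.94° = 121.1°, so θ = 29.47° or 60.53°.
The larger angle is 60.53°.

60.53°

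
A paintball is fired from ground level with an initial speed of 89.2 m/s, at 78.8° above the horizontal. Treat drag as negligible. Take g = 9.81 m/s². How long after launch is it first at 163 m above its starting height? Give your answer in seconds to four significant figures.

Horizontal component vₓ = 89.20 cos 78.8° = 17.33 m/s; vertical v_y0 = 89.20 sin 78.8° = 87.50 m/s.
Height y(t) = 87.50 t − 4.905 t² = 163 gives 4.905 t² − 87.50 t + 163 = 0.
t = [87.50 ± √(87.50² − 2·9.81·163)] / 9.81 = (87.50 ± 66.77) / 9.81, so t = 2.113 s or t = 15.73 s.
The first (ascending) time is 2.113 s.

2.113 s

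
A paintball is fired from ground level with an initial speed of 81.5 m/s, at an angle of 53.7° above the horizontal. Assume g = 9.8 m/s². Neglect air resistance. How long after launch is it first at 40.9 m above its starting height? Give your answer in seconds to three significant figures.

0.655 s

Resolve: vₓ = 81.50 cos 53.7° = 48.25 m/s and v_y0 = 81.50 sin 53.7° = 65.68 m/s.
Set y = v_y0 t − ½ g t² = 40.9: 4.900 t² − 65.68 t + 40.9 = 0.
Quadratic formula: t = (65.68 ± √3512.6) / 9.80 = (65.68 ± 59.27) / 9.80 → t = 0.6547 s or 12.75 s.
The first (ascending) time is 0.6547 s.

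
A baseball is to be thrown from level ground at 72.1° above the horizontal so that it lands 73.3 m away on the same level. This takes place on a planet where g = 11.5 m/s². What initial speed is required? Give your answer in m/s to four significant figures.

From R = (v₀² / g) sin 2θ: v₀ = √(gR / sin 2θ).
v₀ = √(11.5 × 73.3 / sin 144.2°) = √(843.0 / 0.5850) = √1441.0 = 37.96 m/s.

37.96 m/s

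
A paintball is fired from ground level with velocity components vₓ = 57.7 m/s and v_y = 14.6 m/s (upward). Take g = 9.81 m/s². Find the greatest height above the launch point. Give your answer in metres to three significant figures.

Maximum height: H = v_y0² / (2g) = 14.60² / (2 × 9.81) = 10.86 m.

10.9 m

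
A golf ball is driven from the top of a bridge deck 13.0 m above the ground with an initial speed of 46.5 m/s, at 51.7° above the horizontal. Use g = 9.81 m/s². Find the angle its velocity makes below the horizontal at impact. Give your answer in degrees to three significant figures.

54.1°

Resolve: vₓ = 46.50 cos 51.7° = 28.82 m/s and v_y0 = 46.50 sin 51.7° = 36.49 m/s.
With up positive and y = 0 at the ground: y(t) = 13.0 + (36.49) t − 4.905 t². Setting y = 0 and taking the positive root: t = [36.49 + √(36.49² + 2·9.81·13.0)] / 9.81 = (36.49 + 39.83) / 9.81 = 7.780 s.
At impact: v_y = v_y0 − g t = −39.83 m/s; vₓ = 28.82 m/s.
Angle below horizontal: arctan(|v_y|/vₓ) = arctan(39.83/28.82) = 54.11°.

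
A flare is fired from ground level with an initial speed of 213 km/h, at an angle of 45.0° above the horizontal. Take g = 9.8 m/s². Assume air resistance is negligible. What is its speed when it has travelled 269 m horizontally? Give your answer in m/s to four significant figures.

46.89 m/s

Convert: 213 km/h = 213/3.6 = 59.17 m/s.
Horizontal component vₓ = 59.17 cos 45.0° = 41.84 m/s; vertical v_y0 = 59.17 sin 45.0° = 41.84 m/s.
x = vₓ t ⇒ t = 269/41.84 = 6.430 s.
Vertical velocity there: v_y = v_y0 − g t = 41.84 − 9.80 × 6.430 = −21.17 m/s.
Speed: √(vₓ² + v_y²) = √(41.84² + 21.17²) = 46.89 m/s.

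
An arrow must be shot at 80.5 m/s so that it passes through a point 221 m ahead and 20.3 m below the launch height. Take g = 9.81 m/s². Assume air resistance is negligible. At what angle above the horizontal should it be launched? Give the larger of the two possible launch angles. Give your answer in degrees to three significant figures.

80.4°

Trajectory: y = x tanθ − g x² (1 + tan²θ)/(2v₀²). With x = 221, y = −20.3, v₀ = 80.5, g = 9.81:
36.97 tan²θ − 221 tanθ + (16.67) = 0.
tanθ = [221 ± √(221² − 4 × 36.97 × (16.67))] / (2 × 36.97) = (221 ± 215.4) / 73.94, giving tanθ = 0.07640 or 5.902.
θ = 4.369° or 80.38°; the larger is 80.38°.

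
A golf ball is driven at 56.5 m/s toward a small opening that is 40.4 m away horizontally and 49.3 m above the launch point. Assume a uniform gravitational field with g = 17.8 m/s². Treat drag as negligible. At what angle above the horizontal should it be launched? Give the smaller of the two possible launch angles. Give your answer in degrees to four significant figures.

58.53°

Trajectory: y = x tanθ − g x² (1 + tan²θ)/(2v₀²). With x = 40.4, y = 49.3, v₀ = 56.5, g = 17.8:
4.550 tan²θ − 40.4 tanθ + (53.85) = 0.
tanθ = [40.4 ± √(40.4² − 4 × 4.550 × (53.85))] / (2 × 4.550) = (40.4 ± 25.53) / 9.101, giving tanθ = 1.633 or 7.245.
θ = 58.53° or 82.14°; the smaller is 58.53°.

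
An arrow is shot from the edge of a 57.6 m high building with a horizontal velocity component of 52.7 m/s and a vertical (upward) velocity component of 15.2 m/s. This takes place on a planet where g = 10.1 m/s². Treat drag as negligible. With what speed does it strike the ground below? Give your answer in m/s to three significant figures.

The projectile lands when y = 57.6 + (15.20) t − ½·10.1·t² = 0. Positive root: t = (15.20 + √(15.20² + 2·10.1·57.6)) / 10.1 = (15.20 + 37.34) / 10.1 = 5.202 s.
Vertical velocity at impact: v_y = v_y0 − g t = 15.20 − 10.1 × 5.202 = −37.34 m/s.
Speed: |v| = √(vₓ² + v_y²) = √(52.70² + 37.34²) = 64.59 m/s.

64.6 m/s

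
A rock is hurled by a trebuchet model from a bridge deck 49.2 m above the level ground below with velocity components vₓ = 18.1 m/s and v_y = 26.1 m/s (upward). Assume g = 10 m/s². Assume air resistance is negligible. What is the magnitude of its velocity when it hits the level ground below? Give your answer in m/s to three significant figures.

44.6 m/s

With up positive and y = 0 at the ground: y(t) = 49.2 + (26.10) t − 5.000 t². Setting y = 0 and taking the positive root: t = [26.10 + √(26.10² + 2·10.0·49.2)] / 10.0 = (26.10 + 40.81) / 10.0 = 6.691 s.
Vertical velocity at impact: v_y = v_y0 − g t = 26.10 − 10.0 × 6.691 = −40.81 m/s.
Speed: |v| = √(vₓ² + v_y²) = √(18.10² + 40.81²) = 44.64 m/s.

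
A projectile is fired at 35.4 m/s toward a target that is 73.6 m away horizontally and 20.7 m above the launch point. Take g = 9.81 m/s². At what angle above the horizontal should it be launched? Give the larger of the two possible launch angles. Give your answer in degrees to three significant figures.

70.0°

Trajectory: y = x tanθ − g x² (1 + tan²θ)/(2v₀²). With x = 73.6, y = 20.7, v₀ = 35.4, g = 9.81:
21.20 tan²θ − 73.6 tanθ + (41.90) = 0.
tanθ = [73.6 ± √(73.6² − 4 × 21.20 × (41.90))] / (2 × 21.20) = (73.6 ± 43.16) / 42.41, giving tanθ = 0.7177 or 2.754.
θ = 35.67° or 70.04°; the larger is 70.04°.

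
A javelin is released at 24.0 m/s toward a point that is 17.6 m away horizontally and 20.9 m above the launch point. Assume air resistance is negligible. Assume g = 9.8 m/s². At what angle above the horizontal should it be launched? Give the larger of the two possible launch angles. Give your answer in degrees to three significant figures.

Trajectory: y = x tanθ − g x² (1 + tan²θ)/(2v₀²). With x = 17.6, y = 20.9, v₀ = 24.0, g = 9.80:
2.635 tan²θ − 17.6 tanθ + (23.54) = 0.
tanθ = [17.6 ± √(17.6² − 4 × 2.635 × (23.54))] / (2 × 2.635) = (17.6 ± 7.854) / 5.270, giving tanθ = 1.849 or 4.830.
θ = 61.60° or 78.30°; the larger is 78.30°.

78.3°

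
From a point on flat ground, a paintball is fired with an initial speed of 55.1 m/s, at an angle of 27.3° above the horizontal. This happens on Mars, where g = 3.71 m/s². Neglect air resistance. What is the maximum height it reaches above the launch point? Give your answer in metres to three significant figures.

vₓ = 55.10 cos 27.3° = 48.96 m/s; v_y0 = 55.10 sin 27.3° = 25.27 m/s.
Peak height H = v_y0² / (2g) = 638.65 / 7.420 = 86.07 m.

86.1 m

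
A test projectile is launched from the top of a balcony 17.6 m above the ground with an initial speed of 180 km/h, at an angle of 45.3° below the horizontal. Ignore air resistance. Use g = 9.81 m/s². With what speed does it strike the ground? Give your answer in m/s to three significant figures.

Convert: 180 km/h = 180/3.6 = 50.00 m/s.
Components: vₓ = 50.00 cos 45.3° = 35.17 m/s, v_y0 = −35.54 m/s (downward).
Vertical motion (up positive, ground at y = 0): 4.905 t² − (−35.54) t − 17.6 = 0, so t = (−35.54 + √(35.54² + 2·9.81·17.6)) / 9.81 = (−35.54 + 40.10) / 9.81 = 0.4653 s.
Vertical velocity at impact: v_y = v_y0 − g t = −35.54 − 9.81 × 0.4653 = −40.10 m/s.
Speed: |v| = √(vₓ² + v_y²) = √(35.17² + 40.10²) = 53.34 m/s.

53.3 m/s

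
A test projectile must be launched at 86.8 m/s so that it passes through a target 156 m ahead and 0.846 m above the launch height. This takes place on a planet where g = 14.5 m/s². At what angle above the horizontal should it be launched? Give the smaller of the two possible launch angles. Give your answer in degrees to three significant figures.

9.05°

Trajectory: y = x tanθ − g x² (1 + tan²θ)/(2v₀²). With x = 156, y = 0.846, v₀ = 86.8, g = 14.5:
23.42 tan²θ − 156 tanθ + (24.26) = 0.
tanθ = [156 ± √(156² − 4 × 23.42 × (24.26))] / (2 × 23.42) = (156 ± 148.5) / 46.84, giving tanθ = 0.1593 or 6.502.
θ = 9.054° or 81.26°; the smaller is 9.054°.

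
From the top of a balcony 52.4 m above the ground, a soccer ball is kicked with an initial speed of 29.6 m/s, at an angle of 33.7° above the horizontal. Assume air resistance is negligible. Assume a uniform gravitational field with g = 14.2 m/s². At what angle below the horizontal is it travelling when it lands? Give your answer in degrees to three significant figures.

Resolve: vₓ = 29.60 cos 33.7° = 24.63 m/s and v_y0 = 29.60 sin 33.7° = 16.42 m/s.
The projectile lands when y = 52.4 + (16.42) t − ½·14.2·t² = 0. Positive root: t = (16.42 + √(16.42² + 2·14.2·52.4)) / 14.2 = (16.42 + 41.93) / 14.2 = 4.109 s.
At impact: v_y = v_y0 − g t = −41.93 m/s; vₓ = 24.63 m/s.
Angle below horizontal: arctan(|v_y|/vₓ) = arctan(41.93/24.63) = 59.57°.

59.6°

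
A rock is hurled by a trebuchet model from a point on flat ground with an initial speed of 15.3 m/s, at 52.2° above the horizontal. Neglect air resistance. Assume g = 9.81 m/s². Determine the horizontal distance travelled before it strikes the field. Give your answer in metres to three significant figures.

23.1 m

Components: vₓ = 15.30 cos 52.2° = 9.377 m/s, v_y0 = 15.30 sin 52.2° = 12.09 m/s.
Flight time T = 2 v_y0 / g = 2.465 s.
Range: R = vₓ T = 9.377 × 2.465 = 23.11 m.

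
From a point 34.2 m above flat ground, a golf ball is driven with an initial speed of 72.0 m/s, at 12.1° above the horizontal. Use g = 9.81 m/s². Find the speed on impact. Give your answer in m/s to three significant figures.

Resolve: vₓ = 72.00 cos 12.1° = 70.40 m/s and v_y0 = 72.00 sin 12.1° = 15.09 m/s.
The projectile lands when y = 34.2 + (15.09) t − ½·9.81·t² = 0. Positive root: t = (15.09 + √(15.09² + 2·9.81·34.2)) / 9.81 = (15.09 + 29.98) / 9.81 = 4.595 s.
Vertical velocity at impact: v_y = v_y0 − g t = 15.09 − 9.81 × 4.595 = −29.98 m/s.
Speed: |v| = √(vₓ² + v_y²) = √(70.40² + 29.98²) = 76.52 m/s.

76.5 m/s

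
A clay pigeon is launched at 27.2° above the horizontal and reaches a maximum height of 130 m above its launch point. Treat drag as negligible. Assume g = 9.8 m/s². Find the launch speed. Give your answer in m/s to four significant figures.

110.4 m/s

At the peak v_y = 0, so v_y0 = √(2gH) = √(2 × 9.80 × 130) = 50.48 m/s.
v_y0 = v₀ sin θ ⇒ v₀ = 50.48 / sin 27.2° = 110.4 m/s.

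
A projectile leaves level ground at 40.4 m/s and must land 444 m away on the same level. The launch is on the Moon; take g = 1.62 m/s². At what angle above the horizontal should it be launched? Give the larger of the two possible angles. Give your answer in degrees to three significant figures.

76.9°

Level-ground range R = v₀² sin(2θ)/g ⇒ sin(2θ) = gR/v₀² = 1.62 × 444 / 40.4² = 0.4407.
2θ = 26.15° or 180° − 26.15° = 153.9°, so θ = 13.07° or 76.93°.
The larger angle is 76.93°.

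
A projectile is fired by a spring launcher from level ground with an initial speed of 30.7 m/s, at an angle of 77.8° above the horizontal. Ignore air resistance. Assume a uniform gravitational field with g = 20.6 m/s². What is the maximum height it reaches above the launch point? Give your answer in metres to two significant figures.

22 m

Horizontal component vₓ = 30.70 cos 77.8° = 6.488 m/s; vertical v_y0 = 30.70 sin 77.8° = 30.01 m/s.
Maximum height: H = v_y0² / (2g) = 30.01² / (2 × 20.6) = 21.85 m.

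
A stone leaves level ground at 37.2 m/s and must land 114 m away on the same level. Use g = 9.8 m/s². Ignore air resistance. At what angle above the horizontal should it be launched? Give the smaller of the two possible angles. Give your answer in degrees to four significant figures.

From R = (v₀²/g) sin 2θ: sin 2θ = 9.80 × 114 / 1383.8 = 0.8073.
2θ = 53.83° or 180° − 53.83° = 126.2°, so θ = 26.92° or 63.08°.
The smaller angle is 26.92°.

26.92°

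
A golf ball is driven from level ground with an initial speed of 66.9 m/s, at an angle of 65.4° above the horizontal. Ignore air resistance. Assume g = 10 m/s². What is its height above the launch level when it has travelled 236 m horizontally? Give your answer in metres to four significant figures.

Resolve: vₓ = 66.90 cos 65.4° = 27.85 m/s and v_y0 = 66.90 sin 65.4° = 60.83 m/s.
At x = 236 m, t = x/vₓ = 236/27.85 = 8.474 s.
Height: y = v_y0 t − ½ g t² = 60.83 × 8.474 − 5.000 × 8.474² = 515.5 − 359.1 = 156.4 m.

156.4 m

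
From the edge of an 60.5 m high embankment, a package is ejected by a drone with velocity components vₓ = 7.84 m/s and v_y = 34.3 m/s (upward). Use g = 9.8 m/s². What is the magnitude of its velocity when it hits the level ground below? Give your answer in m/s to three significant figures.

49.2 m/s

Vertical motion (up positive, ground at y = 0): 4.900 t² − (34.30) t − 60.5 = 0, so t = (34.30 + √(34.30² + 2·9.80·60.5)) / 9.80 = (34.30 + 48.60) / 9.80 = 8.460 s.
Vertical velocity at impact: v_y = v_y0 − g t = 34.30 − 9.80 × 8.460 = −48.60 m/s.
Speed: |v| = √(vₓ² + v_y²) = √(7.840² + 48.60²) = 49.23 m/s.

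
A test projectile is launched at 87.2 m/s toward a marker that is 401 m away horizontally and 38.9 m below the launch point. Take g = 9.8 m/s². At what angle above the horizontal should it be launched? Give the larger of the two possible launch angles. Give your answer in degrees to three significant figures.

Trajectory: y = x tanθ − g x² (1 + tan²θ)/(2v₀²). With x = 401, y = −38.9, v₀ = 87.2, g = 9.80:
103.6 tan²θ − 401 tanθ + (64.72) = 0.
tanθ = [401 ± √(401² − 4 × 103.6 × (64.72))] / (2 × 103.6) = (401 ± 366.0) / 207.2, giving tanθ = 0.1688 or 3.701.
θ = 9.579° or 74.88°; the larger is 74.88°.

74.9°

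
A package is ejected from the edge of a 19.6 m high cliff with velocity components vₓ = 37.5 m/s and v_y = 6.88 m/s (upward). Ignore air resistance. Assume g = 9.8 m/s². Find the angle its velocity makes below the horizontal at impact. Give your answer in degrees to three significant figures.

29.0°

With up positive and y = 0 at the ground: y(t) = 19.6 + (6.880) t − 4.900 t². Setting y = 0 and taking the positive root: t = [6.880 + √(6.880² + 2·9.80·19.6)] / 9.80 = (6.880 + 20.77) / 9.80 = 2.822 s.
At impact: v_y = v_y0 − g t = −20.77 m/s; vₓ = 37.50 m/s.
Angle below horizontal: arctan(|v_y|/vₓ) = arctan(20.77/37.50) = 28.98°.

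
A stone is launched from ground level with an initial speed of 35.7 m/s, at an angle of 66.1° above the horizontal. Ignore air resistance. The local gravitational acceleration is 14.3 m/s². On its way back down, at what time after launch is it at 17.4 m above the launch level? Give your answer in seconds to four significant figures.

3.949 s

vₓ = 35.70 cos 66.1° = 14.46 m/s; v_y0 = 35.70 sin 66.1° = 32.64 m/s.
Height y(t) = 32.64 t − 7.150 t² = 17.4 gives 7.150 t² − 32.64 t + 17.4 = 0.
t = [32.64 ± √(32.64² − 2·14.3·17.4)] / 14.3 = (32.64 ± 23.83) / 14.3, so t = 0.6163 s or t = 3.949 s.
The descending-branch root is 3.949 s.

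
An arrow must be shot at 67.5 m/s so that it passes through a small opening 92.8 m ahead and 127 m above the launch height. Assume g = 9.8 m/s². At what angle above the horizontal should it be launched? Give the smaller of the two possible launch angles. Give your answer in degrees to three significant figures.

60.8°

Trajectory: y = x tanθ − g x² (1 + tan²θ)/(2v₀²). With x = 92.8, y = 127, v₀ = 67.5, g = 9.80:
9.262 tan²θ − 92.8 tanθ + (136.3) = 0.
tanθ = [92.8 ± √(92.8² − 4 × 9.262 × (136.3))] / (2 × 9.262) = (92.8 ± 59.70) / 18.52, giving tanθ = 1.787 or 8.233.
θ = 60.77° or 83.07°; the smaller is 60.77°.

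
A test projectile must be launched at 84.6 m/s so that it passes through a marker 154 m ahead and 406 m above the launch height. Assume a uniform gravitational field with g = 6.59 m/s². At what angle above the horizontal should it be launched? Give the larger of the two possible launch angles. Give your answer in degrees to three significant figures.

Trajectory: y = x tanθ − g x² (1 + tan²θ)/(2v₀²). With x = 154, y = 406, v₀ = 84.6, g = 6.59:
10.92 tan²θ − 154 tanθ + (416.9) = 0.
tanθ = [154 ± √(154² − 4 × 10.92 × (416.9))] / (2 × 10.92) = (154 ± 74.21) / 21.84, giving tanθ = 3.654 or 10.45.
θ = 74.69° or 84.53°; the larger is 84.53°.

84.5°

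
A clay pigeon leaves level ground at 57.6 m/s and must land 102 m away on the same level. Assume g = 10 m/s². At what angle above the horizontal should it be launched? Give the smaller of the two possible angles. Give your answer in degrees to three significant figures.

From R = (v₀²/g) sin 2θ: sin 2θ = 10.0 × 102 / 3317.8 = 0.3074.
2θ = 17.90° or 180° − 17.90° = 162.1°, so θ = 8.952° or 81.05°.
The smaller angle is 8.952°.

8.95°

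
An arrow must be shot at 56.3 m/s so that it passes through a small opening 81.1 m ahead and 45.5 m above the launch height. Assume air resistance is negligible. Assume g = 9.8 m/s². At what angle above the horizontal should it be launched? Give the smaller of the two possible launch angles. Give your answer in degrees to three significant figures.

37.2°

Trajectory: y = x tanθ − g x² (1 + tan²θ)/(2v₀²). With x = 81.1, y = 45.5, v₀ = 56.3, g = 9.80:
10.17 tan²θ − 81.1 tanθ + (55.67) = 0.
tanθ = [81.1 ± √(81.1² − 4 × 10.17 × (55.67))] / (2 × 10.17) = (81.1 ± 65.67) / 20.34, giving tanθ = 0.7585 or 7.218.
θ = 37.18° or 82.11°; the smaller is 37.18°.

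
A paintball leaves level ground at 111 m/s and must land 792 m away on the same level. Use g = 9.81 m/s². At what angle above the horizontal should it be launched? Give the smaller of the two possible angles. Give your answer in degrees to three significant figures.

R = v₀² sin 2θ / g gives sin 2θ = gR/v₀² = 9.81·792/111² = 0.6306.
2θ = 39.09° or 180° − 39.09° = 140.9°, so θ = 19.55° or 70.45°.
The smaller angle is 19.55°.

19.5°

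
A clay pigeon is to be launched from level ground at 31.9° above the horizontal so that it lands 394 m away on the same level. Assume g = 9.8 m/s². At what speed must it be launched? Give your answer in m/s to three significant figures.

65.6 m/s

Level-ground range: R = v₀² sin(2θ)/g, so v₀ = √(gR / sin 2θ).
v₀ = √(9.80 × 394 / sin 63.80°) = √(3861 / 0.8973) = √4303.3 = 65.60 m/s.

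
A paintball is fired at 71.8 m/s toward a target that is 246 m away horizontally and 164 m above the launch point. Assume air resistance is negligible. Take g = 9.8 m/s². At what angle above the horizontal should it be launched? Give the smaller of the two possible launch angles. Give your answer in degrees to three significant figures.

Trajectory: y = x tanθ − g x² (1 + tan²θ)/(2v₀²). With x = 246, y = 164, v₀ = 71.8, g = 9.80:
57.52 tan²θ − 246 tanθ + (221.5) = 0.
tanθ = [246 ± √(246² − 4 × 57.52 × (221.5))] / (2 × 57.52) = (246 ± 97.72) / 115.0, giving tanθ = 1.289 or 2.988.
θ = 52.20° or 71.50°; the smaller is 52.20°.

52.2°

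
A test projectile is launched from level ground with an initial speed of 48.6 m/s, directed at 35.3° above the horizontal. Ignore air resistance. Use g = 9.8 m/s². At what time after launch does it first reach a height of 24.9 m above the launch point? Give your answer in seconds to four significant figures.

Horizontal component vₓ = 48.60 cos 35.3° = 39.66 m/s; vertical v_y0 = 48.60 sin 35.3° = 28.08 m/s.
Height y(t) = 28.08 t − 4.900 t² = 24.9 gives 4.900 t² − 28.08 t + 24.9 = 0.
t = [28.08 ± √(28.08² − 2·9.80·24.9)] / 9.80 = (28.08 ± 17.34) / 9.80, so t = 1.096 s or t = 4.635 s.
The first (ascending) time is 1.096 s.

1.096 s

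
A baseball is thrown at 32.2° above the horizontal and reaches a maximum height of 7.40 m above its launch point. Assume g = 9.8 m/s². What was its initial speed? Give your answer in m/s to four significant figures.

At the peak v_y = 0, so v_y0 = √(2gH) = √(2 × 9.80 × 7.40) = 12.04 m/s.
v_y0 = v₀ sin θ ⇒ v₀ = 12.04 / sin 32.2° = 22.60 m/s.

22.60 m/s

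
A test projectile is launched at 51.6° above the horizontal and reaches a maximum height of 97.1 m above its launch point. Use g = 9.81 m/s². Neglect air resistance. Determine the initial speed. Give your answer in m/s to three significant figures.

At the peak v_y = 0, so v_y0 = √(2gH) = √(2 × 9.81 × 97.1) = 43.65 m/s.
v_y0 = v₀ sin θ ⇒ v₀ = 43.65 / sin 51.6° = 55.69 m/s.

55.7 m/s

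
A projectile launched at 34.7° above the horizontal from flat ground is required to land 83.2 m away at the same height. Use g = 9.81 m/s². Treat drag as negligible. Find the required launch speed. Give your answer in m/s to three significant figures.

Level-ground range: R = v₀² sin(2θ)/g, so v₀ = √(gR / sin 2θ).
v₀ = √(9.81 × 83.2 / sin 69.40°) = √(816.2 / 0.9361) = √871.94 = 29.53 m/s.

29.5 m/s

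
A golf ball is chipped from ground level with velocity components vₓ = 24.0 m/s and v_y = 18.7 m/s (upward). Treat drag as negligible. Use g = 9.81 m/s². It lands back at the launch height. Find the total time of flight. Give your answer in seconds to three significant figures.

3.81 s

It returns to y = 0 when t = 2 v_y0 / g = 2(18.70)/9.81 = 3.812 s.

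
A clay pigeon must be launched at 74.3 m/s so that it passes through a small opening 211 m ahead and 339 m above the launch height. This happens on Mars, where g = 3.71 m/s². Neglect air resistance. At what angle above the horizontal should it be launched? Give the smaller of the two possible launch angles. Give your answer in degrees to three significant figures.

Trajectory: y = x tanθ − g x² (1 + tan²θ)/(2v₀²). With x = 211, y = 339, v₀ = 74.3, g = 3.71:
14.96 tan²θ − 211 tanθ + (354.0) = 0.
tanθ = [211 ± √(211² − 4 × 14.96 × (354.0))] / (2 × 14.96) = (211 ± 152.8) / 29.92, giving tanθ = 1.946 or 12.16.
θ = 62.80° or 85.30°; the smaller is 62.80°.

62.8°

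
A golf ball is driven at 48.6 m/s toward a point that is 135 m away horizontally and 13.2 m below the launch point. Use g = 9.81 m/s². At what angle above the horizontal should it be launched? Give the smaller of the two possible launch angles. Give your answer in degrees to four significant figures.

10.92°

Trajectory: y = x tanθ − g x² (1 + tan²θ)/(2v₀²). With x = 135, y = −13.2, v₀ = 48.6, g = 9.81:
37.85 tan²θ − 135 tanθ + (24.65) = 0.
tanθ = [135 ± √(135² − 4 × 37.85 × (24.65))] / (2 × 37.85) = (135 ± 120.4) / 75.69, giving tanθ = 0.1930 or 3.374.
θ = 10.92° or 73.49°; the smaller is 10.92°.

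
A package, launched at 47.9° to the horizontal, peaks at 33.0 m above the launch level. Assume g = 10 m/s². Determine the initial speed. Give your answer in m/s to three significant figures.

34.6 m/s

At the peak v_y = 0, so v_y0 = √(2gH) = √(2 × 10.0 × 33.0) = 25.69 m/s.
v_y0 = v₀ sin θ ⇒ v₀ = 25.69 / sin 47.9° = 34.62 m/s.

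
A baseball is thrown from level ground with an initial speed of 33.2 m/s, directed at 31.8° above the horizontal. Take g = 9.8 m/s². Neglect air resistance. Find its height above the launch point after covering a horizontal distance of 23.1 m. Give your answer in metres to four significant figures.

11.04 m

Horizontal component vₓ = 33.20 cos 31.8° = 28.22 m/s; vertical v_y0 = 33.20 sin 31.8° = 17.49 m/s.
x = vₓ t ⇒ t = 23.1/28.22 = 0.8187 s.
Height: y = v_y0 t − ½ g t² = 17.49 × 0.8187 − 4.900 × 0.8187² = 14.32 − 3.284 = 11.04 m.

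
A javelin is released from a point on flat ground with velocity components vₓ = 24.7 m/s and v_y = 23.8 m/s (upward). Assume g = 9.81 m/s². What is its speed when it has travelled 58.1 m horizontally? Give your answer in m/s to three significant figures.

Time to reach x = 58.1 m: t = x/vₓ = 58.1/24.70 = 2.352 s.
Vertical velocity there: v_y = v_y0 − g t = 23.80 − 9.81 × 2.352 = 0.7247 m/s.
Speed: √(vₓ² + v_y²) = √(24.70² + 0.7247²) = 24.71 m/s.

24.7 m/s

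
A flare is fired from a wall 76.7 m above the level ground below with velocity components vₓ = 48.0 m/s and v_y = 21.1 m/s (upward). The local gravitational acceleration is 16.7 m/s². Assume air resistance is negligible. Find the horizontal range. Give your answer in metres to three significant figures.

218 m

With up positive and y = 0 at the ground: y(t) = 76.7 + (21.10) t − 8.350 t². Setting y = 0 and taking the positive root: t = [21.10 + √(21.10² + 2·16.7·76.7)] / 16.7 = (21.10 + 54.84) / 16.7 = 4.547 s.
Horizontal distance: R = vₓ t = 48.00 × 4.547 = 218.3 m.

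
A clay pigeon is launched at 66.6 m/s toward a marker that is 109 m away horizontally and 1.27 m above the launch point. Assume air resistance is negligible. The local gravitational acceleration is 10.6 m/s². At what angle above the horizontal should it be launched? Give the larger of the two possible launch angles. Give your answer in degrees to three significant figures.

Trajectory: y = x tanθ − g x² (1 + tan²θ)/(2v₀²). With x = 109, y = 1.27, v₀ = 66.6, g = 10.6:
14.20 tan²θ − 109 tanθ + (15.47) = 0.
tanθ = [109 ± √(109² − 4 × 14.20 × (15.47))] / (2 × 14.20) = (109 ± 104.9) / 28.39, giving tanθ = 0.1446 or 7.533.
θ = 8.229° or 82.44°; the larger is 82.44°.

82.4°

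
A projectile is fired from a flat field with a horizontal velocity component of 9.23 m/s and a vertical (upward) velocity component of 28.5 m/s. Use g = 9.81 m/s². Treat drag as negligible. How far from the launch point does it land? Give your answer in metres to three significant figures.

53.6 m

Time aloft: T = 2 v_y0 / g = 2 × 28.50 / 9.81 = 5.810 s.
Horizontal distance R = vₓ T = 9.230 × 5.810 = 53.63 m.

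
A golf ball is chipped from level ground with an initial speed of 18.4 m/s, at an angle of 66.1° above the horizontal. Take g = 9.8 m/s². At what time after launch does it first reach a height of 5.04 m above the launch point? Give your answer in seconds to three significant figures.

Components: vₓ = 18.40 cos 66.1° = 7.455 m/s, v_y0 = 18.40 sin 66.1° = 16.82 m/s.
Require v_y0 t − ½ g t² = 5.04, i.e. 4.900 t² − 16.82 t + 5.04 = 0.
t = [16.82 ± √(16.82² − 2·9.80·5.04)] / 9.80 = (16.82 ± 13.57) / 9.80, so t = 0.3316 s or t = 3.101 s.
The first (ascending) time is 0.3316 s.

0.332 s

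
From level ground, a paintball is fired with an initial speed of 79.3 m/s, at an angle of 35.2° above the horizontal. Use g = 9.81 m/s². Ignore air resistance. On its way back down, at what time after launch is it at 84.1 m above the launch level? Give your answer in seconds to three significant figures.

Resolve: vₓ = 79.30 cos 35.2° = 64.80 m/s and v_y0 = 79.30 sin 35.2° = 45.71 m/s.
Require v_y0 t − ½ g t² = 84.1, i.e. 4.905 t² − 45.71 t + 84.1 = 0.
t = [45.71 ± √(45.71² − 2·9.81·84.1)] / 9.81 = (45.71 ± 20.96) / 9.81, so t = 2.523 s or t = 6.797 s.
The descending-branch root is 6.797 s.

6.80 s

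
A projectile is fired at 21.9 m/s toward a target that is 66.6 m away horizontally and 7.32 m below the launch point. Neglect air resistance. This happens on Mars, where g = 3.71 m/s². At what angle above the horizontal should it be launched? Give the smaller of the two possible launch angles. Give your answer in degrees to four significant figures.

8.742°

Trajectory: y = x tanθ − g x² (1 + tan²θ)/(2v₀²). With x = 66.6, y = −7.32, v₀ = 21.9, g = 3.71:
17.16 tan²θ − 66.6 tanθ + (9.836) = 0.
tanθ = [66.6 ± √(66.6² − 4 × 17.16 × (9.836))] / (2 × 17.16) = (66.6 ± 61.32) / 34.31, giving tanθ = 0.1538 or 3.728.
θ = 8.742° or 74.99°; the smaller is 8.742°.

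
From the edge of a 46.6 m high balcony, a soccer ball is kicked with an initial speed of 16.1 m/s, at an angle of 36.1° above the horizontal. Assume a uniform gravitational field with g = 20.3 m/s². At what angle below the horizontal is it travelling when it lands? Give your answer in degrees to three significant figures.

73.7°

Horizontal component vₓ = 16.10 cos 36.1° = 13.01 m/s; vertical v_y0 = 16.10 sin 36.1° = 9.486 m/s.
With up positive and y = 0 at the ground: y(t) = 46.6 + (9.486) t − 10.15 t². Setting y = 0 and taking the positive root: t = [9.486 + √(9.486² + 2·20.3·46.6)] / 20.3 = (9.486 + 44.52) / 20.3 = 2.660 s.
At impact: v_y = v_y0 − g t = −44.52 m/s; vₓ = 13.01 m/s.
Angle below horizontal: arctan(|v_y|/vₓ) = arctan(44.52/13.01) = 73.71°.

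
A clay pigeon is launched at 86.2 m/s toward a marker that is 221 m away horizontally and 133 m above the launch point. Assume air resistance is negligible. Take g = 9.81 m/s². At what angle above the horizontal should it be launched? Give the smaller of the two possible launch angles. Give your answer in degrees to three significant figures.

40.5°

Trajectory: y = x tanθ − g x² (1 + tan²θ)/(2v₀²). With x = 221, y = 133, v₀ = 86.2, g = 9.81:
32.24 tan²θ − 221 tanθ + (165.2) = 0.
tanθ = [221 ± √(221² − 4 × 32.24 × (165.2))] / (2 × 32.24) = (221 ± 165.9) / 64.48, giving tanθ = 0.8541 or 6.000.
θ = 40.50° or 80.54°; the smaller is 40.50°.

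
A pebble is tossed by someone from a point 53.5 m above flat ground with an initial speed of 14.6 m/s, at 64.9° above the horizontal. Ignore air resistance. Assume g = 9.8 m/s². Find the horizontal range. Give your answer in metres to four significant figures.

30.46 m

Resolve: vₓ = 14.60 cos 64.9° = 6.193 m/s and v_y0 = 14.60 sin 64.9° = 13.22 m/s.
With up positive and y = 0 at the ground: y(t) = 53.5 + (13.22) t − 4.900 t². Setting y = 0 and taking the positive root: t = [13.22 + √(13.22² + 2·9.80·53.5)] / 9.80 = (13.22 + 34.98) / 9.80 = 4.918 s.
Horizontal distance: R = vₓ t = 6.193 × 4.918 = 30.46 m.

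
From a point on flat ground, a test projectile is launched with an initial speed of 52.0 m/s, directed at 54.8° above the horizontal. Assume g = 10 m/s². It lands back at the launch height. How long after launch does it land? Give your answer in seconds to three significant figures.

vₓ = 52.00 cos 54.8° = 29.97 m/s; v_y0 = 52.00 sin 54.8° = 42.49 m/s.
Landing at launch height ⇒ T = 2 v_y0 / g = 2 × 42.49 / 10.0 = 8.498 s.

8.50 s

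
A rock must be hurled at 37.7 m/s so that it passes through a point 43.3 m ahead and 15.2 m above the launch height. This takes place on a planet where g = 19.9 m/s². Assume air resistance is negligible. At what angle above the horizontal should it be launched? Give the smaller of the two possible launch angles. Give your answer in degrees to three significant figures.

Trajectory: y = x tanθ − g x² (1 + tan²θ)/(2v₀²). With x = 43.3, y = 15.2, v₀ = 37.7, g = 19.9:
13.13 tan²θ − 43.3 tanθ + (28.33) = 0.
tanθ = [43.3 ± √(43.3² − 4 × 13.13 × (28.33))] / (2 × 13.13) = (43.3 ± 19.69) / 26.25, giving tanθ = 0.8993 or 2.400.
θ = 41.97° or 67.38°; the smaller is 41.97°.

42.0°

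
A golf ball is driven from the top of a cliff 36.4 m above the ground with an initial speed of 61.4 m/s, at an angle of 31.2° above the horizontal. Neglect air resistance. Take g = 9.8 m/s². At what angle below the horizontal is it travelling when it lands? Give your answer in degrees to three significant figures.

vₓ = 61.40 cos 31.2° = 52.52 m/s; v_y0 = 61.40 sin 31.2° = 31.81 m/s.
Vertical motion (up positive, ground at y = 0): 4.900 t² − (31.81) t − 36.4 = 0, so t = (31.81 + √(31.81² + 2·9.80·36.4)) / 9.80 = (31.81 + 41.53) / 9.80 = 7.484 s.
At impact: v_y = v_y0 − g t = −41.53 m/s; vₓ = 52.52 m/s.
Angle below horizontal: arctan(|v_y|/vₓ) = arctan(41.53/52.52) = 38.34°.

38.3°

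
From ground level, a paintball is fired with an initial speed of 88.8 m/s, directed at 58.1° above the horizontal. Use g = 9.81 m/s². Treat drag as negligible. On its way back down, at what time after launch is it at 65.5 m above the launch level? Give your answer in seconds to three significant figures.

14.4 s

vₓ = 88.80 cos 58.1° = 46.93 m/s; v_y0 = 88.80 sin 58.1° = 75.39 m/s.
Height y(t) = 75.39 t − 4.905 t² = 65.5 gives 4.905 t² − 75.39 t + 65.5 = 0.
t = [75.39 ± √(75.39² − 2·9.81·65.5)] / 9.81 = (75.39 ± 66.32) / 9.81, so t = 0.9244 s or t = 14.45 s.
The descending-branch root is 14.45 s.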